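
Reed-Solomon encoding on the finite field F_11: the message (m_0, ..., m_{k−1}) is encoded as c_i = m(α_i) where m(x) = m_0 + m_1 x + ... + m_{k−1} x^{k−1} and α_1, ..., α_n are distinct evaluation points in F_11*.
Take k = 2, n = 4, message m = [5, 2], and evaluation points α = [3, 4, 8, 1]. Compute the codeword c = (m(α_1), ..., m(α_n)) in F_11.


c = [0, 2, 10, 7]

Message polynomial: m(x) = 5 + 2·x (mod 11).
For each evaluation point α_i, compute m(α_i) mod 11:
  α_1 = 3: Horner steps 2 → 0, so m(3) = 0.
  α_2 = 4: Horner steps 2 → 2, so m(4) = 2.
  α_3 = 8: Horner steps 2 → 10, so m(8) = 10.
  α_4 = 1: Horner steps 2 → 7, so m(1) = 7.
Codeword c = [0, 2, 10, 7] ∈ F_11^4.


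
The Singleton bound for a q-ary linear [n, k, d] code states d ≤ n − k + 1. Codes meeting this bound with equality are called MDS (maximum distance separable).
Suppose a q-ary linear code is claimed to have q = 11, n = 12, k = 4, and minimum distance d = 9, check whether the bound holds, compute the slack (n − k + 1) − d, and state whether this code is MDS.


Singleton RHS = n − k + 1 = 9, slack = 0, bound satisfied, MDS.

Singleton bound: d ≤ n − k + 1.
Here n = 12, k = 4, so n − k + 1 = 9.
Given d = 9, check d ≤ 9: YES.
Slack = (n − k + 1) − d = 0.
The code is MDS (slack = 0).
Description: the claimed parameters are [12, 4, 9]_11; such a code would be MDS (meets Singleton bound).


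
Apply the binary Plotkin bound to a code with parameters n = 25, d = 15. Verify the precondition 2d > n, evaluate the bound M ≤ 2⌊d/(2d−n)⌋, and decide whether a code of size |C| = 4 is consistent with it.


Plotkin bound M ≤ 6; given |C| = 4 ≤ bound (satisfied).

Check applicability: 2d = 30, n = 25.
2d − n = 5 > 0, so Plotkin applies.
Compute d/(2d−n) = 15/5 ≈ 3.0000.
⌊d/(2d−n)⌋ = 3.
Plotkin bound: M ≤ 2·3 = 6.
Given |C| = 4, check: satisfied.
This |C| is below the Plotkin bound.


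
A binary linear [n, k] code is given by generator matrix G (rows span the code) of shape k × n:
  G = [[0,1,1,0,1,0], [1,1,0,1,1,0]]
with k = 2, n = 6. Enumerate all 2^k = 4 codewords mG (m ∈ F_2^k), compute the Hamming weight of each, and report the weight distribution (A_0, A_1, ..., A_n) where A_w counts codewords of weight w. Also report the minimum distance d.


Weight distribution: A_0 = 1, A_3 = 2, A_4 = 1. Minimum distance d = 3.

Enumerate all 2^2 = 4 messages m ∈ F_2^2.
For each, compute codeword c = mG in F_2^6, then tally its weight.
  m = 00 → c = 000000, weight = 0.
  m = 10 → c = 011010, weight = 3.
  m = 01 → c = 110110, weight = 4.
  m = 11 → c = 101100, weight = 3.
Tally weights:
  weight 0: 1 codewords.
  weight 3: 2 codewords.
  weight 4: 1 codewords.
Minimum distance d = smallest w > 0 with A_w > 0 = 3.
Sanity: Σ A_w = 4 = 2^2 = 4 ✓.


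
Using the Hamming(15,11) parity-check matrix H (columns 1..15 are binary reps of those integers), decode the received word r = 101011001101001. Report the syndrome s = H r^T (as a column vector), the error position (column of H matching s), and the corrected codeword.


s = (0, 0, 0, 1)^T, error position = 1, corrected codeword c = 001011001101001

Compute s = H r^T mod 2 one row at a time:
  s_1 = 0 + 1 + 1 + 0 + 1 + 0 + 0 + 1 = 4 ≡ 0 (mod 2).
  s_2 = 0 + 1 + 1 + 0 + 1 + 0 + 0 + 1 = 4 ≡ 0 (mod 2).
  s_3 = 0 + 1 + 1 + 0 + 1 + 0 + 0 + 1 = 4 ≡ 0 (mod 2).
  s_4 = 1 + 1 + 1 + 0 + 1 + 0 + 0 + 1 = 5 ≡ 1 (mod 2).
s = (0, 0, 0, 1)^T — this equals column 1 of H (binary 0001), so error is at position 1.
Correct: flip bit 1 of r = 101011001101001 to get c = 001011001101001.


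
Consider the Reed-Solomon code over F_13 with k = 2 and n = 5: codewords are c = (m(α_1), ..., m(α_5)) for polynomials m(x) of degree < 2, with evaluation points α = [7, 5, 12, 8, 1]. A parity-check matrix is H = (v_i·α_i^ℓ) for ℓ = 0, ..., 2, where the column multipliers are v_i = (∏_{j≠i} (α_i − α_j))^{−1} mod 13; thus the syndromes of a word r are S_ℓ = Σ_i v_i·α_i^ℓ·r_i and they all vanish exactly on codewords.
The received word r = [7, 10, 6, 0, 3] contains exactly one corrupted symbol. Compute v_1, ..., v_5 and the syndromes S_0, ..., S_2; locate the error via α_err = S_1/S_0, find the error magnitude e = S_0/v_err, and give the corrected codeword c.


S = (2, 3, 11), error at position 4, error magnitude e = 1, c = [7, 10, 6, 12, 3].

Step 1: column multipliers v_i = (∏_{j≠i}(α_i − α_j))^{−1} mod 13.
  i = 1 (α = 7): (7−5)(7−12)(7−8)(7−1) = 2·(−5)·(−1)·6 = 60 ≡ 8, so v_1 = 8^{−1} = 5 (mod 13).
  i = 2 (α = 5): (5−7)(5−12)(5−8)(5−1) = (−2)·(−7)·(−3)·4 = −168 ≡ 1, so v_2 = 1^{−1} = 1 (mod 13).
  i = 3 (α = 12): (12−7)(12−5)(12−8)(12−1) = 5·7·4·11 = 1540 ≡ 6, so v_3 = 6^{−1} = 11 (mod 13).
  i = 4 (α = 8): (8−7)(8−5)(8−12)(8−1) = 1·3·(−4)·7 = −84 ≡ 7, so v_4 = 7^{−1} = 2 (mod 13).
  i = 5 (α = 1): (1−7)(1−5)(1−12)(1−8) = (−6)·(−4)·(−11)·(−7) = 1848 ≡ 2, so v_5 = 2^{−1} = 7 (mod 13).
  v = [5, 1, 11, 2, 7].
Step 2: syndromes of r = [7, 10, 6, 0, 3] (all sums mod 13).
  S_0 = Σ v_i r_i = 5·7 + 1·10 + 11·6 + 2·0 + 7·3 = 132 ≡ 2.
  S_1 = Σ v_i α_i r_i = 5·7·7 + 1·5·10 + 11·12·6 + 2·8·0 + 7·1·3 = 1108 ≡ 3.
  α_i^2 mod 13 = [10, 12, 1, 12, 1].
  S_2 = Σ v_i α_i^2 r_i = 5·10·7 + 1·12·10 + 11·1·6 + 2·12·0 + 7·1·3 = 557 ≡ 11.
  S = (2, 3, 11) ≠ 0, so r is not a codeword (an error is present).
Step 3: locate the error. For a single error e at position i, S_ℓ = v_i·e·α_i^ℓ, so α_err = S_1/S_0.
  S_0^{−1} = 2^{−1} = 7 (mod 13), so α_err = 3·7 = 21 ≡ 8 = α_4. Error position i = 4.
  Consistency check: S_2/S_1 = 11·9 = 99 ≡ 8 = α_err ✓ (single-error assumption holds).
Step 4: error magnitude e = S_0/v_4 = S_0·∏_{j≠4}(α_4 − α_j) = 2·7 = 14 ≡ 1 (mod 13).
Step 5: correct position 4: c_4 = r_4 − e = 0 − 1 ≡ 12 (mod 13). Hence c = [7, 10, 6, 12, 3].
  Check: interpolating c through the α_i gives m(x) = 11 + 5·x (degree < 2) with m(α_i) = c_i for every i, so c is indeed a codeword.


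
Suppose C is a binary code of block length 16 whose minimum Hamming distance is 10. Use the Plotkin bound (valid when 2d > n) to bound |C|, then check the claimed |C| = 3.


Plotkin bound M ≤ 4; given |C| = 3 ≤ bound (satisfied).

Check applicability: 2d = 20, n = 16.
2d − n = 4 > 0, so Plotkin applies.
Compute d/(2d−n) = 10/4 ≈ 2.5000.
⌊d/(2d−n)⌋ = 2.
Plotkin bound: M ≤ 2·2 = 4.
Given |C| = 3, check: satisfied.
This |C| is below the Plotkin bound.


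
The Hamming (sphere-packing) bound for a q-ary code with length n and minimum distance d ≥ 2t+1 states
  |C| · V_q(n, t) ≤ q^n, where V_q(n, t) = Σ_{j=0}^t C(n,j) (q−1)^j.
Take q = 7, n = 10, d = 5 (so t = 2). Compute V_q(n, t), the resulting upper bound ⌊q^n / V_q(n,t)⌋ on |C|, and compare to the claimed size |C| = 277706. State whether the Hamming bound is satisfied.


V_q(n, t) = 1681, q^n = 282475249, Hamming bound = 168040, |C| = 277706 > bound (violated).

Step 1: Compute V_q(n, t) = Σ_{j=0}^2 C(n, j) (q−1)^j.
  j = 0: C(10,0)·(6)^0 = 1·1 = 1.
  j = 1: C(10,1)·(6)^1 = 10·6 = 60.
  j = 2: C(10,2)·(6)^2 = 45·36 = 1620.
  V_q(n, t) = 1 + 60 + 1620 = 1681.
Step 2: q^n = 7^10 = 282475249.
Step 3: Hamming bound ⌊q^n / V_q(n,t)⌋ = ⌊282475249/1681⌋ = 168040.
Step 4: Compare |C| = 277706 to 168040: violated.
The claimed |C| lies above the Hamming bound, so no 7-ary code of length 10 with d ≥ 5 can have 277706 codewords.


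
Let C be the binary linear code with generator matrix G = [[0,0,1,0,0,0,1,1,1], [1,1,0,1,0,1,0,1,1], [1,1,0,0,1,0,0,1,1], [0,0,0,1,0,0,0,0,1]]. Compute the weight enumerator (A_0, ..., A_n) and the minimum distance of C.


Weight distribution: A_0 = 1, A_2 = 1, A_3 = 2, A_4 = 3, A_5 = 4, A_6 = 3, A_7 = 2. Minimum distance d = 2.

Enumerate all 2^4 = 16 messages m ∈ F_2^4.
For each, compute codeword c = mG in F_2^9, then tally its weight.
  m = 0000 → c = 000000000, weight = 0.
  m = 1000 → c = 001000111, weight = 4.
  m = 0100 → c = 110101011, weight = 6.
  m = 1100 → c = 111101100, weight = 6.
  m = 0010 → c = 110010011, weight = 5.
  m = 1010 → c = 111010100, weight = 5.
  m = 0110 → c = 000111000, weight = 3.
  m = 1110 → c = 001111111, weight = 7.
  m = 0001 → c = 000100001, weight = 2.
  m = 1001 → c = 001100110, weight = 4.
  m = 0101 → c = 110001010, weight = 4.
  m = 1101 → c = 111001101, weight = 6.
  m = 0011 → c = 110110010, weight = 5.
  m = 1011 → c = 111110101, weight = 7.
  m = 0111 → c = 000011001, weight = 3.
  m = 1111 → c = 001011110, weight = 5.
Tally weights:
  weight 0: 1 codewords.
  weight 2: 1 codewords.
  weight 3: 2 codewords.
  weight 4: 3 codewords.
  weight 5: 4 codewords.
  weight 6: 3 codewords.
  weight 7: 2 codewords.
Minimum distance d = smallest w > 0 with A_w > 0 = 2.
Sanity: Σ A_w = 16 = 2^4 = 16 ✓.


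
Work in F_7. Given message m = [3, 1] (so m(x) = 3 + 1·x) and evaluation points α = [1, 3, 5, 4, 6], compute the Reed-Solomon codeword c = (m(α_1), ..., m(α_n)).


c = [4, 6, 1, 0, 2]

Message polynomial: m(x) = 3 + 1·x (mod 7).
For each evaluation point α_i, compute m(α_i) mod 7:
  α_1 = 1: Horner steps 1 → 4, so m(1) = 4.
  α_2 = 3: Horner steps 1 → 6, so m(3) = 6.
  α_3 = 5: Horner steps 1 → 1, so m(5) = 1.
  α_4 = 4: Horner steps 1 → 0, so m(4) = 0.
  α_5 = 6: Horner steps 1 → 2, so m(6) = 2.
Codeword c = [4, 6, 1, 0, 2] ∈ F_7^5.


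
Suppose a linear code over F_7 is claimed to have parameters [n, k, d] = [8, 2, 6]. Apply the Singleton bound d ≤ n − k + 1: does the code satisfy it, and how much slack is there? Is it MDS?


Singleton RHS = n − k + 1 = 7, slack = 1, bound satisfied, not MDS.

Singleton bound: d ≤ n − k + 1.
Here n = 8, k = 2, so n − k + 1 = 7.
Given d = 6, check d ≤ 7: YES.
Slack = (n − k + 1) − d = 1.
The code is NOT MDS (slack = 1 > 0).
Description: the claimed parameters are [8, 2, 6]_7; such a code would be non-MDS.


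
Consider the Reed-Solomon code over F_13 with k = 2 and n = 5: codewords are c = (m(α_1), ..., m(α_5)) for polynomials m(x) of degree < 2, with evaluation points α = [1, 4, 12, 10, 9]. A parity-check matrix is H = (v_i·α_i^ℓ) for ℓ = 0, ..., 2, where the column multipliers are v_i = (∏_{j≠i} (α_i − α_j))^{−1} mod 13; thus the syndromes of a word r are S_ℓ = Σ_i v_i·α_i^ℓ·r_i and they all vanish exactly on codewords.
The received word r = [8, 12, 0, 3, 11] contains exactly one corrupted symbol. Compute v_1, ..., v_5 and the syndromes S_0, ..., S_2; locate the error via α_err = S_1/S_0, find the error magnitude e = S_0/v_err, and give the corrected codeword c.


S = (5, 5, 5), error at position 1, error magnitude e = 11, c = [10, 12, 0, 3, 11].

Step 1: column multipliers v_i = (∏_{j≠i}(α_i − α_j))^{−1} mod 13.
  i = 1 (α = 1): (1−4)(1−12)(1−10)(1−9) = (−3)·(−11)·(−9)·(−8) = 2376 ≡ 10, so v_1 = 10^{−1} = 4 (mod 13).
  i = 2 (α = 4): (4−1)(4−12)(4−10)(4−9) = 3·(−8)·(−6)·(−5) = −720 ≡ 8, so v_2 = 8^{−1} = 5 (mod 13).
  i = 3 (α = 12): (12−1)(12−4)(12−10)(12−9) = 11·8·2·3 = 528 ≡ 8, so v_3 = 8^{−1} = 5 (mod 13).
  i = 4 (α = 10): (10−1)(10−4)(10−12)(10−9) = 9·6·(−2)·1 = −108 ≡ 9, so v_4 = 9^{−1} = 3 (mod 13).
  i = 5 (α = 9): (9−1)(9−4)(9−12)(9−10) = 8·5·(−3)·(−1) = 120 ≡ 3, so v_5 = 3^{−1} = 9 (mod 13).
  v = [4, 5, 5, 3, 9].
Step 2: syndromes of r = [8, 12, 0, 3, 11] (all sums mod 13).
  S_0 = Σ v_i r_i = 4·8 + 5·12 + 5·0 + 3·3 + 9·11 = 200 ≡ 5.
  S_1 = Σ v_i α_i r_i = 4·1·8 + 5·4·12 + 5·12·0 + 3·10·3 + 9·9·11 = 1253 ≡ 5.
  α_i^2 mod 13 = [1, 3, 1, 9, 3].
  S_2 = Σ v_i α_i^2 r_i = 4·1·8 + 5·3·12 + 5·1·0 + 3·9·3 + 9·3·11 = 590 ≡ 5.
  S = (5, 5, 5) ≠ 0, so r is not a codeword (an error is present).
Step 3: locate the error. For a single error e at position i, S_ℓ = v_i·e·α_i^ℓ, so α_err = S_1/S_0.
  S_0^{−1} = 5^{−1} = 8 (mod 13), so α_err = 5·8 = 40 ≡ 1 = α_1. Error position i = 1.
  Consistency check: S_2/S_1 = 5·8 = 40 ≡ 1 = α_err ✓ (single-error assumption holds).
Step 4: error magnitude e = S_0/v_1 = S_0·∏_{j≠1}(α_1 − α_j) = 5·10 = 50 ≡ 11 (mod 13).
Step 5: correct position 1: c_1 = r_1 − e = 8 − 11 ≡ 10 (mod 13). Hence c = [10, 12, 0, 3, 11].
  Check: interpolating c through the α_i gives m(x) = 5 + 5·x (degree < 2) with m(α_i) = c_i for every i, so c is indeed a codeword.


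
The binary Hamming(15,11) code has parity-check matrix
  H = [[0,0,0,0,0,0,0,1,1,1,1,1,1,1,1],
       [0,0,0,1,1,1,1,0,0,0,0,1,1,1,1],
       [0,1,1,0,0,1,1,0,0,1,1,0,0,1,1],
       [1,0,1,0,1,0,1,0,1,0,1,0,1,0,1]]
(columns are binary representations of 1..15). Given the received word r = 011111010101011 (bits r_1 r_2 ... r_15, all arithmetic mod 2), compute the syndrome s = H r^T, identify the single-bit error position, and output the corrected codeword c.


s = (1, 0, 0, 1)^T, error position = 9, corrected codeword c = 011111011101011

Compute s = H r^T mod 2 one row at a time:
  s_1 = 1 + 0 + 1 + 0 + 1 + 0 + 1 + 1 = 5 ≡ 1 (mod 2).
  s_2 = 1 + 1 + 1 + 0 + 1 + 0 + 1 + 1 = 6 ≡ 0 (mod 2).
  s_3 = 1 + 1 + 1 + 0 + 1 + 0 + 1 + 1 = 6 ≡ 0 (mod 2).
  s_4 = 0 + 1 + 1 + 0 + 0 + 0 + 0 + 1 = 3 ≡ 1 (mod 2).
s = (1, 0, 0, 1)^T — this equals column 9 of H (binary 1001), so error is at position 9.
Correct: flip bit 9 of r = 011111010101011 to get c = 011111011101011.


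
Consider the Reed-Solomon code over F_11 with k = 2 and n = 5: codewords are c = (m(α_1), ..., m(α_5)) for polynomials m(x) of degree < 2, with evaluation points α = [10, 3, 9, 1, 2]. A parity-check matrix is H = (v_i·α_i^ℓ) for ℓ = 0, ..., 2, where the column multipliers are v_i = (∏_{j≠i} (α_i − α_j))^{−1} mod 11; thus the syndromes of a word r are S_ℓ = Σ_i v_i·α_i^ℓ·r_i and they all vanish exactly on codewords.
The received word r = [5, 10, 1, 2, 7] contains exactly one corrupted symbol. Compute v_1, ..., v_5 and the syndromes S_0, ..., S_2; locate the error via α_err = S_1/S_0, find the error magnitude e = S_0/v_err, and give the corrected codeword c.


S = (10, 9, 7), error at position 5, error magnitude e = 1, c = [5, 10, 1, 2, 6].

Step 1: column multipliers v_i = (∏_{j≠i}(α_i − α_j))^{−1} mod 11.
  i = 1 (α = 10): (10−3)(10−9)(10−1)(10−2) = 7·1·9·8 = 504 ≡ 9, so v_1 = 9^{−1} = 5 (mod 11).
  i = 2 (α = 3): (3−10)(3−9)(3−1)(3−2) = (−7)·(−6)·2·1 = 84 ≡ 7, so v_2 = 7^{−1} = 8 (mod 11).
  i = 3 (α = 9): (9−10)(9−3)(9−1)(9−2) = (−1)·6·8·7 = −336 ≡ 5, so v_3 = 5^{−1} = 9 (mod 11).
  i = 4 (α = 1): (1−10)(1−3)(1−9)(1−2) = (−9)·(−2)·(−8)·(−1) = 144 ≡ 1, so v_4 = 1^{−1} = 1 (mod 11).
  i = 5 (α = 2): (2−10)(2−3)(2−9)(2−1) = (−8)·(−1)·(−7)·1 = −56 ≡ 10, so v_5 = 10^{−1} = 10 (mod 11).
  v = [5, 8, 9, 1, 10].
Step 2: syndromes of r = [5, 10, 1, 2, 7] (all sums mod 11).
  S_0 = Σ v_i r_i = 5·5 + 8·10 + 9·1 + 1·2 + 10·7 = 186 ≡ 10.
  S_1 = Σ v_i α_i r_i = 5·10·5 + 8·3·10 + 9·9·1 + 1·1·2 + 10·2·7 = 713 ≡ 9.
  α_i^2 mod 11 = [1, 9, 4, 1, 4].
  S_2 = Σ v_i α_i^2 r_i = 5·1·5 + 8·9·10 + 9·4·1 + 1·1·2 + 10·4·7 = 1063 ≡ 7.
  S = (10, 9, 7) ≠ 0, so r is not a codeword (an error is present).
Step 3: locate the error. For a single error e at position i, S_ℓ = v_i·e·α_i^ℓ, so α_err = S_1/S_0.
  S_0^{−1} = 10^{−1} = 10 (mod 11), so α_err = 9·10 = 90 ≡ 2 = α_5. Error position i = 5.
  Consistency check: S_2/S_1 = 7·5 = 35 ≡ 2 = α_err ✓ (single-error assumption holds).
Step 4: error magnitude e = S_0/v_5 = S_0·∏_{j≠5}(α_5 − α_j) = 10·10 = 100 ≡ 1 (mod 11).
Step 5: correct position 5: c_5 = r_5 − e = 7 − 1 ≡ 6 (mod 11). Hence c = [5, 10, 1, 2, 6].
  Check: interpolating c through the α_i gives m(x) = 9 + 4·x (degree < 2) with m(α_i) = c_i for every i, so c is indeed a codeword.


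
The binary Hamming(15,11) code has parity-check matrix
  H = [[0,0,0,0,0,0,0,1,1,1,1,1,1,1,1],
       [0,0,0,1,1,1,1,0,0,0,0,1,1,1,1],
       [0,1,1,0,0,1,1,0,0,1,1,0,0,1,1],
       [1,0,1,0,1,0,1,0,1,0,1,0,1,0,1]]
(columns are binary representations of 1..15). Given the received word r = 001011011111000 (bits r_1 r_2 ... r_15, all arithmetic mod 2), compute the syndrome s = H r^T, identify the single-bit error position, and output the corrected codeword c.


s = (1, 1, 0, 0)^T, error position = 12, corrected codeword c = 001011011110000

Compute s = H r^T mod 2 one row at a time:
  s_1 = 1 + 1 + 1 + 1 + 1 + 0 + 0 + 0 = 5 ≡ 1 (mod 2).
  s_2 = 0 + 1 + 1 + 0 + 1 + 0 + 0 + 0 = 3 ≡ 1 (mod 2).
  s_3 = 0 + 1 + 1 + 0 + 1 + 1 + 0 + 0 = 4 ≡ 0 (mod 2).
  s_4 = 0 + 1 + 1 + 0 + 1 + 1 + 0 + 0 = 4 ≡ 0 (mod 2).
s = (1, 1, 0, 0)^T — this equals column 12 of H (binary 1100), so error is at position 12.
Correct: flip bit 12 of r = 001011011111000 to get c = 001011011110000.


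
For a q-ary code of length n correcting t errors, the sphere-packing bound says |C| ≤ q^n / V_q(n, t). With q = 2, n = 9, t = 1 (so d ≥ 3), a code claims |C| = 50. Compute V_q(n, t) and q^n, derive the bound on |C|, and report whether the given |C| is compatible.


V_q(n, t) = 10, q^n = 512, Hamming bound = 51, |C| = 50 ≤ bound (satisfied).

Step 1: Compute V_q(n, t) = Σ_{j=0}^1 C(n, j) (q−1)^j.
  j = 0: C(9,0)·(1)^0 = 1·1 = 1.
  j = 1: C(9,1)·(1)^1 = 9·1 = 9.
  V_q(n, t) = 1 + 9 = 10.
Step 2: q^n = 2^9 = 512.
Step 3: Hamming bound ⌊q^n / V_q(n,t)⌋ = ⌊512/10⌋ = 51.
Step 4: Compare |C| = 50 to 51: satisfied.
The claimed |C| lies below the Hamming bound.


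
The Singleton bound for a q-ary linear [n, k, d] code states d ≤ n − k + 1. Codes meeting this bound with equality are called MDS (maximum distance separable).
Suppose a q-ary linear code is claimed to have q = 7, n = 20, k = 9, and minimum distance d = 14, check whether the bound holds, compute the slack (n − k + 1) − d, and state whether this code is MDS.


Singleton RHS = n − k + 1 = 12, slack = -2, bound violated (no such code; not MDS).

Singleton bound: d ≤ n − k + 1.
Here n = 20, k = 9, so n − k + 1 = 12.
Given d = 14, check d ≤ 12: NO.
Slack = (n − k + 1) − d = -2.
The slack is negative: d = 14 exceeds n − k + 1 = 12 by 2, so the Singleton bound is violated and no linear [20, 9, 14]_7 code can exist. In particular it is not MDS (MDS requires d = n − k + 1 exactly).
Description: the claimed parameters are [20, 9, 14]_7; such a code would be impossible (violates the Singleton bound).


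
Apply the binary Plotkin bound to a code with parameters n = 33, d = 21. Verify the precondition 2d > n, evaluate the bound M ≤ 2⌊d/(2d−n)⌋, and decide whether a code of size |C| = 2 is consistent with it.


Plotkin bound M ≤ 4; given |C| = 2 ≤ bound (satisfied).

Check applicability: 2d = 42, n = 33.
2d − n = 9 > 0, so Plotkin applies.
Compute d/(2d−n) = 21/9 ≈ 2.3333.
⌊d/(2d−n)⌋ = 2.
Plotkin bound: M ≤ 2·2 = 4.
Given |C| = 2, check: satisfied.
This |C| is below the Plotkin bound.


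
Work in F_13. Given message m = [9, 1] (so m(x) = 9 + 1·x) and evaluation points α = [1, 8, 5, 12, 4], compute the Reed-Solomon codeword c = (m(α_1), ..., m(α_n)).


c = [10, 4, 1, 8, 0]

Message polynomial: m(x) = 9 + 1·x (mod 13).
For each evaluation point α_i, compute m(α_i) mod 13:
  α_1 = 1: Horner steps 1 → 10, so m(1) = 10.
  α_2 = 8: Horner steps 1 → 4, so m(8) = 4.
  α_3 = 5: Horner steps 1 → 1, so m(5) = 1.
  α_4 = 12: Horner steps 1 → 8, so m(12) = 8.
  α_5 = 4: Horner steps 1 → 0, so m(4) = 0.
Codeword c = [10, 4, 1, 8, 0] ∈ F_13^5.


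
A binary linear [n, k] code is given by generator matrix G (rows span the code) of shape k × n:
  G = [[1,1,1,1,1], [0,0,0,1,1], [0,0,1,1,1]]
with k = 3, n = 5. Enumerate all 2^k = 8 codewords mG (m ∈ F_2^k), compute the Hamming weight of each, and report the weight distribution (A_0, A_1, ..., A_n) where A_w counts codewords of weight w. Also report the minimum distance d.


Weight distribution: A_0 = 1, A_1 = 1, A_2 = 2, A_3 = 2, A_4 = 1, A_5 = 1. Minimum distance d = 1.

Enumerate all 2^3 = 8 messages m ∈ F_2^3.
For each, compute codeword c = mG in F_2^5, then tally its weight.
  m = 000 → c = 00000, weight = 0.
  m = 100 → c = 11111, weight = 5.
  m = 010 → c = 00011, weight = 2.
  m = 110 → c = 11100, weight = 3.
  m = 001 → c = 00111, weight = 3.
  m = 101 → c = 11000, weight = 2.
  m = 011 → c = 00100, weight = 1.
  m = 111 → c = 11011, weight = 4.
Tally weights:
  weight 0: 1 codewords.
  weight 1: 1 codewords.
  weight 2: 2 codewords.
  weight 3: 2 codewords.
  weight 4: 1 codewords.
  weight 5: 1 codewords.
Minimum distance d = smallest w > 0 with A_w > 0 = 1.
Sanity: Σ A_w = 8 = 2^3 = 8 ✓.


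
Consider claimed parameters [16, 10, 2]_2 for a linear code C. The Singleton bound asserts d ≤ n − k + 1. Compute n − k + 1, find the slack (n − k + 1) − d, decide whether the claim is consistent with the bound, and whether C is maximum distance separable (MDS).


Singleton RHS = n − k + 1 = 7, slack = 5, bound satisfied, not MDS.

Singleton bound: d ≤ n − k + 1.
Here n = 16, k = 10, so n − k + 1 = 7.
Given d = 2, check d ≤ 7: YES.
Slack = (n − k + 1) − d = 5.
The code is NOT MDS (slack = 5 > 0).
Description: the claimed parameters are [16, 10, 2]_2; such a code would be non-MDS.


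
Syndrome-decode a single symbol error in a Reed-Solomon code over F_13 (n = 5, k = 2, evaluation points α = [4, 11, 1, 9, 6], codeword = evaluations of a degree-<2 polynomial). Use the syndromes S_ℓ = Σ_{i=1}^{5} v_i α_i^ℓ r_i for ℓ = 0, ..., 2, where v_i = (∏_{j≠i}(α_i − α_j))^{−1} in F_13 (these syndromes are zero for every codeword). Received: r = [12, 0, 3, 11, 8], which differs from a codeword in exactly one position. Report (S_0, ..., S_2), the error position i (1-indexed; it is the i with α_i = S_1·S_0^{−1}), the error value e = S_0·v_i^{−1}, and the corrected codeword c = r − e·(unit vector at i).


S = (10, 1, 4), error at position 1, error magnitude e = 6, c = [6, 0, 3, 11, 8].

Step 1: column multipliers v_i = (∏_{j≠i}(α_i − α_j))^{−1} mod 13.
  i = 1 (α = 4): (4−11)(4−1)(4−9)(4−6) = (−7)·3·(−5)·(−2) = −210 ≡ 11, so v_1 = 11^{−1} = 6 (mod 13).
  i = 2 (α = 11): (11−4)(11−1)(11−9)(11−6) = 7·10·2·5 = 700 ≡ 11, so v_2 = 11^{−1} = 6 (mod 13).
  i = 3 (α = 1): (1−4)(1−11)(1−9)(1−6) = (−3)·(−10)·(−8)·(−5) = 1200 ≡ 4, so v_3 = 4^{−1} = 10 (mod 13).
  i = 4 (α = 9): (9−4)(9−11)(9−1)(9−6) = 5·(−2)·8·3 = −240 ≡ 7, so v_4 = 7^{−1} = 2 (mod 13).
  i = 5 (α = 6): (6−4)(6−11)(6−1)(6−9) = 2·(−5)·5·(−3) = 150 ≡ 7, so v_5 = 7^{−1} = 2 (mod 13).
  v = [6, 6, 10, 2, 2].
Step 2: syndromes of r = [12, 0, 3, 11, 8] (all sums mod 13).
  S_0 = Σ v_i r_i = 6·12 + 6·0 + 10·3 + 2·11 + 2·8 = 140 ≡ 10.
  S_1 = Σ v_i α_i r_i = 6·4·12 + 6·11·0 + 10·1·3 + 2·9·11 + 2·6·8 = 612 ≡ 1.
  α_i^2 mod 13 = [3, 4, 1, 3, 10].
  S_2 = Σ v_i α_i^2 r_i = 6·3·12 + 6·4·0 + 10·1·3 + 2·3·11 + 2·10·8 = 472 ≡ 4.
  S = (10, 1, 4) ≠ 0, so r is not a codeword (an error is present).
Step 3: locate the error. For a single error e at position i, S_ℓ = v_i·e·α_i^ℓ, so α_err = S_1/S_0.
  S_0^{−1} = 10^{−1} = 4 (mod 13), so α_err = 1·4 = 4 ≡ 4 = α_1. Error position i = 1.
  Consistency check: S_2/S_1 = 4·1 = 4 ≡ 4 = α_err ✓ (single-error assumption holds).
Step 4: error magnitude e = S_0/v_1 = S_0·∏_{j≠1}(α_1 − α_j) = 10·11 = 110 ≡ 6 (mod 13).
Step 5: correct position 1: c_1 = r_1 − e = 12 − 6 ≡ 6 (mod 13). Hence c = [6, 0, 3, 11, 8].
  Check: interpolating c through the α_i gives m(x) = 2 + 1·x (degree < 2) with m(α_i) = c_i for every i, so c is indeed a codeword.


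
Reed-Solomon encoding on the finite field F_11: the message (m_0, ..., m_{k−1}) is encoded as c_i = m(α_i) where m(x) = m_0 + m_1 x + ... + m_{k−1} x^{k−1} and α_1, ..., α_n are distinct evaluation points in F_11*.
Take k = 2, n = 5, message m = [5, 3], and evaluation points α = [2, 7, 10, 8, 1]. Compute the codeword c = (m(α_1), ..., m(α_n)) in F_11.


c = [0, 4, 2, 7, 8]

Message polynomial: m(x) = 5 + 3·x (mod 11).
For each evaluation point α_i, compute m(α_i) mod 11:
  α_1 = 2: Horner steps 3 → 0, so m(2) = 0.
  α_2 = 7: Horner steps 3 → 4, so m(7) = 4.
  α_3 = 10: Horner steps 3 → 2, so m(10) = 2.
  α_4 = 8: Horner steps 3 → 7, so m(8) = 7.
  α_5 = 1: Horner steps 3 → 8, so m(1) = 8.
Codeword c = [0, 4, 2, 7, 8] ∈ F_11^5.


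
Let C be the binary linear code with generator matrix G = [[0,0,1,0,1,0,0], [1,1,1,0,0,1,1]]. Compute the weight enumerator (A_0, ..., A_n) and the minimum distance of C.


Weight distribution: A_0 = 1, A_2 = 1, A_5 = 2. Minimum distance d = 2.

Enumerate all 2^2 = 4 messages m ∈ F_2^2.
For each, compute codeword c = mG in F_2^7, then tally its weight.
  m = 00 → c = 0000000, weight = 0.
  m = 10 → c = 0010100, weight = 2.
  m = 01 → c = 1110011, weight = 5.
  m = 11 → c = 1100111, weight = 5.
Tally weights:
  weight 0: 1 codewords.
  weight 2: 1 codewords.
  weight 5: 2 codewords.
Minimum distance d = smallest w > 0 with A_w > 0 = 2.
Sanity: Σ A_w = 4 = 2^2 = 4 ✓.


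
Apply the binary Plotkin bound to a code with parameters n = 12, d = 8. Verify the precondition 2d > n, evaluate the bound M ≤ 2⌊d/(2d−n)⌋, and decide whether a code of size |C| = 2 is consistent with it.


Plotkin bound M ≤ 4; given |C| = 2 ≤ bound (satisfied).

Check applicability: 2d = 16, n = 12.
2d − n = 4 > 0, so Plotkin applies.
Compute d/(2d−n) = 8/4 ≈ 2.0000.
⌊d/(2d−n)⌋ = 2.
Plotkin bound: M ≤ 2·2 = 4.
Given |C| = 2, check: satisfied.
This |C| is below the Plotkin bound.


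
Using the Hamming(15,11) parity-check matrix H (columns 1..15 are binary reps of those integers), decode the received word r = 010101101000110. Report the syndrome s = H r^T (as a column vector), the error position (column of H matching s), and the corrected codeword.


s = (1, 1, 0, 1)^T, error position = 13, corrected codeword c = 010101101000010

Compute s = H r^T mod 2 one row at a time:
  s_1 = 0 + 1 + 0 + 0 + 0 + 1 + 1 + 0 = 3 ≡ 1 (mod 2).
  s_2 = 1 + 0 + 1 + 1 + 0 + 1 + 1 + 0 = 5 ≡ 1 (mod 2).
  s_3 = 1 + 0 + 1 + 1 + 0 + 0 + 1 + 0 = 4 ≡ 0 (mod 2).
  s_4 = 0 + 0 + 0 + 1 + 1 + 0 + 1 + 0 = 3 ≡ 1 (mod 2).
s = (1, 1, 0, 1)^T — this equals column 13 of H (binary 1101), so error is at position 13.
Correct: flip bit 13 of r = 010101101000110 to get c = 010101101000010.


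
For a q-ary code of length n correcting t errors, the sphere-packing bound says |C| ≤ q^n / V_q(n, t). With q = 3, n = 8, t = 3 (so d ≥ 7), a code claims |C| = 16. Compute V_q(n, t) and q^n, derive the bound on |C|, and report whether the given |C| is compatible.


V_q(n, t) = 577, q^n = 6561, Hamming bound = 11, |C| = 16 > bound (violated).

Step 1: Compute V_q(n, t) = Σ_{j=0}^3 C(n, j) (q−1)^j.
  j = 0: C(8,0)·(2)^0 = 1·1 = 1.
  j = 1: C(8,1)·(2)^1 = 8·2 = 16.
  j = 2: C(8,2)·(2)^2 = 28·4 = 112.
  j = 3: C(8,3)·(2)^3 = 56·8 = 448.
  V_q(n, t) = 1 + 16 + 112 + 448 = 577.
Step 2: q^n = 3^8 = 6561.
Step 3: Hamming bound ⌊q^n / V_q(n,t)⌋ = ⌊6561/577⌋ = 11.
Step 4: Compare |C| = 16 to 11: violated.
The claimed |C| lies above the Hamming bound, so no 3-ary code of length 8 with d ≥ 7 can have 16 codewords.


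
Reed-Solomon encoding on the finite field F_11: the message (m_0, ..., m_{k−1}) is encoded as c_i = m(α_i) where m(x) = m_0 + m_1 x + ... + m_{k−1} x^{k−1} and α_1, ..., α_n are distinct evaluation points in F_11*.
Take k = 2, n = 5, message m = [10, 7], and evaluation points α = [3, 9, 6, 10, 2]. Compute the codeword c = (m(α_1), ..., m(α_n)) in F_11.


c = [9, 7, 8, 3, 2]

Message polynomial: m(x) = 10 + 7·x (mod 11).
For each evaluation point α_i, compute m(α_i) mod 11:
  α_1 = 3: Horner steps 7 → 9, so m(3) = 9.
  α_2 = 9: Horner steps 7 → 7, so m(9) = 7.
  α_3 = 6: Horner steps 7 → 8, so m(6) = 8.
  α_4 = 10: Horner steps 7 → 3, so m(10) = 3.
  α_5 = 2: Horner steps 7 → 2, so m(2) = 2.
Codeword c = [9, 7, 8, 3, 2] ∈ F_11^5.


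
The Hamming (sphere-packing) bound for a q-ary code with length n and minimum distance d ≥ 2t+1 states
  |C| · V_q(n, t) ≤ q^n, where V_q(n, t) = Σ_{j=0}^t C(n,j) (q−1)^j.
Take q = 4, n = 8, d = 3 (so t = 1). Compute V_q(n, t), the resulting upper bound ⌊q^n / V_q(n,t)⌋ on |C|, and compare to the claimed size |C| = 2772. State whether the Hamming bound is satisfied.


V_q(n, t) = 25, q^n = 65536, Hamming bound = 2621, |C| = 2772 > bound (violated).

Step 1: Compute V_q(n, t) = Σ_{j=0}^1 C(n, j) (q−1)^j.
  j = 0: C(8,0)·(3)^0 = 1·1 = 1.
  j = 1: C(8,1)·(3)^1 = 8·3 = 24.
  V_q(n, t) = 1 + 24 = 25.
Step 2: q^n = 4^8 = 65536.
Step 3: Hamming bound ⌊q^n / V_q(n,t)⌋ = ⌊65536/25⌋ = 2621.
Step 4: Compare |C| = 2772 to 2621: violated.
The claimed |C| lies above the Hamming bound, so no 4-ary code of length 8 with d ≥ 3 can have 2772 codewords.


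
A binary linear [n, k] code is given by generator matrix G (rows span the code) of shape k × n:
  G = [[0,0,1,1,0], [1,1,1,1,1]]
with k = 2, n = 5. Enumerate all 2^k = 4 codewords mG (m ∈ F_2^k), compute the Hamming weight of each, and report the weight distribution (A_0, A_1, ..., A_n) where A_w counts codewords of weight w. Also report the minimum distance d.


Weight distribution: A_0 = 1, A_2 = 1, A_3 = 1, A_5 = 1. Minimum distance d = 2.

Enumerate all 2^2 = 4 messages m ∈ F_2^2.
For each, compute codeword c = mG in F_2^5, then tally its weight.
  m = 00 → c = 00000, weight = 0.
  m = 10 → c = 00110, weight = 2.
  m = 01 → c = 11111, weight = 5.
  m = 11 → c = 11001, weight = 3.
Tally weights:
  weight 0: 1 codewords.
  weight 2: 1 codewords.
  weight 3: 1 codewords.
  weight 5: 1 codewords.
Minimum distance d = smallest w > 0 with A_w > 0 = 2.
Sanity: Σ A_w = 4 = 2^2 = 4 ✓.


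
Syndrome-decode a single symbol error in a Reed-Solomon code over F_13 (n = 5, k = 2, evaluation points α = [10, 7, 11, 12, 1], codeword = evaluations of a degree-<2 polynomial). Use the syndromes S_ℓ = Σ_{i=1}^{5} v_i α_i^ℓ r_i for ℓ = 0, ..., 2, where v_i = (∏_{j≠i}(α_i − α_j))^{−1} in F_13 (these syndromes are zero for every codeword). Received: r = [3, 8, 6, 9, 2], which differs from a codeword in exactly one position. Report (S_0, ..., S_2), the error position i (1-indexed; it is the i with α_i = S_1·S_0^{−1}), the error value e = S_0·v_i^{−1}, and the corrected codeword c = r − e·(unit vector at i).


S = (10, 5, 9), error at position 2, error magnitude e = 1, c = [3, 7, 6, 9, 2].

Step 1: column multipliers v_i = (∏_{j≠i}(α_i − α_j))^{−1} mod 13.
  i = 1 (α = 10): (10−7)(10−11)(10−12)(10−1) = 3·(−1)·(−2)·9 = 54 ≡ 2, so v_1 = 2^{−1} = 7 (mod 13).
  i = 2 (α = 7): (7−10)(7−11)(7−12)(7−1) = (−3)·(−4)·(−5)·6 = −360 ≡ 4, so v_2 = 4^{−1} = 10 (mod 13).
  i = 3 (α = 11): (11−10)(11−7)(11−12)(11−1) = 1·4·(−1)·10 = −40 ≡ 12, so v_3 = 12^{−1} = 12 (mod 13).
  i = 4 (α = 12): (12−10)(12−7)(12−11)(12−1) = 2·5·1·11 = 110 ≡ 6, so v_4 = 6^{−1} = 11 (mod 13).
  i = 5 (α = 1): (1−10)(1−7)(1−11)(1−12) = (−9)·(−6)·(−10)·(−11) = 5940 ≡ 12, so v_5 = 12^{−1} = 12 (mod 13).
  v = [7, 10, 12, 11, 12].
Step 2: syndromes of r = [3, 8, 6, 9, 2] (all sums mod 13).
  S_0 = Σ v_i r_i = 7·3 + 10·8 + 12·6 + 11·9 + 12·2 = 296 ≡ 10.
  S_1 = Σ v_i α_i r_i = 7·10·3 + 10·7·8 + 12·11·6 + 11·12·9 + 12·1·2 = 2774 ≡ 5.
  α_i^2 mod 13 = [9, 10, 4, 1, 1].
  S_2 = Σ v_i α_i^2 r_i = 7·9·3 + 10·10·8 + 12·4·6 + 11·1·9 + 12·1·2 = 1400 ≡ 9.
  S = (10, 5, 9) ≠ 0, so r is not a codeword (an error is present).
Step 3: locate the error. For a single error e at position i, S_ℓ = v_i·e·α_i^ℓ, so α_err = S_1/S_0.
  S_0^{−1} = 10^{−1} = 4 (mod 13), so α_err = 5·4 = 20 ≡ 7 = α_2. Error position i = 2.
  Consistency check: S_2/S_1 = 9·8 = 72 ≡ 7 = α_err ✓ (single-error assumption holds).
Step 4: error magnitude e = S_0/v_2 = S_0·∏_{j≠2}(α_2 − α_j) = 10·4 = 40 ≡ 1 (mod 13).
Step 5: correct position 2: c_2 = r_2 − e = 8 − 1 ≡ 7 (mod 13). Hence c = [3, 7, 6, 9, 2].
  Check: interpolating c through the α_i gives m(x) = 12 + 3·x (degree < 2) with m(α_i) = c_i for every i, so c is indeed a codeword.


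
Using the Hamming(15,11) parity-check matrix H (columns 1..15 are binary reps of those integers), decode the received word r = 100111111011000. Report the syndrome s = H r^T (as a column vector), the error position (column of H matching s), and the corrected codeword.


s = (0, 1, 1, 1)^T, error position = 7, corrected codeword c = 100111011011000

Compute s = H r^T mod 2 one row at a time:
  s_1 = 1 + 1 + 0 + 1 + 1 + 0 + 0 + 0 = 4 ≡ 0 (mod 2).
  s_2 = 1 + 1 + 1 + 1 + 1 + 0 + 0 + 0 = 5 ≡ 1 (mod 2).
  s_3 = 0 + 0 + 1 + 1 + 0 + 1 + 0 + 0 = 3 ≡ 1 (mod 2).
  s_4 = 1 + 0 + 1 + 1 + 1 + 1 + 0 + 0 = 5 ≡ 1 (mod 2).
s = (0, 1, 1, 1)^T — this equals column 7 of H (binary 0111), so error is at position 7.
Correct: flip bit 7 of r = 100111111011000 to get c = 100111011011000.


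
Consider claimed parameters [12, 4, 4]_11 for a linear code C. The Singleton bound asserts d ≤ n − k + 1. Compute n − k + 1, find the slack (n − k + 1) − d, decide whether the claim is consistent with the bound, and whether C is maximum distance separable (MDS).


Singleton RHS = n − k + 1 = 9, slack = 5, bound satisfied, not MDS.

Singleton bound: d ≤ n − k + 1.
Here n = 12, k = 4, so n − k + 1 = 9.
Given d = 4, check d ≤ 9: YES.
Slack = (n − k + 1) − d = 5.
The code is NOT MDS (slack = 5 > 0).
Description: the claimed parameters are [12, 4, 4]_11; such a code would be non-MDS.


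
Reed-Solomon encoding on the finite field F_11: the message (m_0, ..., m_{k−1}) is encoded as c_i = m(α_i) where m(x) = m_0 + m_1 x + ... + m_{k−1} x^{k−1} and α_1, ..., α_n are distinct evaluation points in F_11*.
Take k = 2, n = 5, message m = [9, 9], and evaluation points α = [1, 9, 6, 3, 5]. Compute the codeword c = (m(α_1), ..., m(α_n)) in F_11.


c = [7, 2, 8, 3, 10]

Message polynomial: m(x) = 9 + 9·x (mod 11).
For each evaluation point α_i, compute m(α_i) mod 11:
  α_1 = 1: Horner steps 9 → 7, so m(1) = 7.
  α_2 = 9: Horner steps 9 → 2, so m(9) = 2.
  α_3 = 6: Horner steps 9 → 8, so m(6) = 8.
  α_4 = 3: Horner steps 9 → 3, so m(3) = 3.
  α_5 = 5: Horner steps 9 → 10, so m(5) = 10.
Codeword c = [7, 2, 8, 3, 10] ∈ F_11^5.


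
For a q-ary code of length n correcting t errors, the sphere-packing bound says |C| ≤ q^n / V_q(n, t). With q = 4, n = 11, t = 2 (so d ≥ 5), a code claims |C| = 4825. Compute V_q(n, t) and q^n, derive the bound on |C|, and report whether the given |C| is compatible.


V_q(n, t) = 529, q^n = 4194304, Hamming bound = 7928, |C| = 4825 ≤ bound (satisfied).

Step 1: Compute V_q(n, t) = Σ_{j=0}^2 C(n, j) (q−1)^j.
  j = 0: C(11,0)·(3)^0 = 1·1 = 1.
  j = 1: C(11,1)·(3)^1 = 11·3 = 33.
  j = 2: C(11,2)·(3)^2 = 55·9 = 495.
  V_q(n, t) = 1 + 33 + 495 = 529.
Step 2: q^n = 4^11 = 4194304.
Step 3: Hamming bound ⌊q^n / V_q(n,t)⌋ = ⌊4194304/529⌋ = 7928.
Step 4: Compare |C| = 4825 to 7928: satisfied.
The claimed |C| lies below the Hamming bound.


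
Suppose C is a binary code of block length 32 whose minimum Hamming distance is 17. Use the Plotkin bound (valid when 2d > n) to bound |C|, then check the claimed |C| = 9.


Plotkin bound M ≤ 16; given |C| = 9 ≤ bound (satisfied).

Check applicability: 2d = 34, n = 32.
2d − n = 2 > 0, so Plotkin applies.
Compute d/(2d−n) = 17/2 ≈ 8.5000.
⌊d/(2d−n)⌋ = 8.
Plotkin bound: M ≤ 2·8 = 16.
Given |C| = 9, check: satisfied.
This |C| is below the Plotkin bound.


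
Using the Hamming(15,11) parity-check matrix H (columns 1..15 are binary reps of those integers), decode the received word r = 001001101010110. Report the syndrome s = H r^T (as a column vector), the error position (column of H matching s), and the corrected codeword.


s = (0, 0, 1, 1)^T, error position = 3, corrected codeword c = 000001101010110

Compute s = H r^T mod 2 one row at a time:
  s_1 = 0 + 1 + 0 + 1 + 0 + 1 + 1 + 0 = 4 ≡ 0 (mod 2).
  s_2 = 0 + 0 + 1 + 1 + 0 + 1 + 1 + 0 = 4 ≡ 0 (mod 2).
  s_3 = 0 + 1 + 1 + 1 + 0 + 1 + 1 + 0 = 5 ≡ 1 (mod 2).
  s_4 = 0 + 1 + 0 + 1 + 1 + 1 + 1 + 0 = 5 ≡ 1 (mod 2).
s = (0, 0, 1, 1)^T — this equals column 3 of H (binary 0011), so error is at position 3.
Correct: flip bit 3 of r = 001001101010110 to get c = 000001101010110.


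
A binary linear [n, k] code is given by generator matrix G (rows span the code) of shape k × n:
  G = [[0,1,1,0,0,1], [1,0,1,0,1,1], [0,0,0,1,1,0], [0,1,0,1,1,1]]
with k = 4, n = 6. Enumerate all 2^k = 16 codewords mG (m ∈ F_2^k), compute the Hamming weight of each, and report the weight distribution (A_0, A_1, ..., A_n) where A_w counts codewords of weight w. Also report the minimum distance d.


Weight distribution: A_0 = 1, A_1 = 1, A_2 = 2, A_3 = 6, A_4 = 5, A_5 = 1. Minimum distance d = 1.

Enumerate all 2^4 = 16 messages m ∈ F_2^4.
For each, compute codeword c = mG in F_2^6, then tally its weight.
  m = 0000 → c = 000000, weight = 0.
  m = 1000 → c = 011001, weight = 3.
  m = 0100 → c = 101011, weight = 4.
  m = 1100 → c = 110010, weight = 3.
  m = 0010 → c = 000110, weight = 2.
  m = 1010 → c = 011111, weight = 5.
  m = 0110 → c = 101101, weight = 4.
  m = 1110 → c = 110100, weight = 3.
  m = 0001 → c = 010111, weight = 4.
  m = 1001 → c = 001110, weight = 3.
  m = 0101 → c = 111100, weight = 4.
  m = 1101 → c = 100101, weight = 3.
  m = 0011 → c = 010001, weight = 2.
  m = 1011 → c = 001000, weight = 1.
  m = 0111 → c = 111010, weight = 4.
  m = 1111 → c = 100011, weight = 3.
Tally weights:
  weight 0: 1 codewords.
  weight 1: 1 codewords.
  weight 2: 2 codewords.
  weight 3: 6 codewords.
  weight 4: 5 codewords.
  weight 5: 1 codewords.
Minimum distance d = smallest w > 0 with A_w > 0 = 1.
Sanity: Σ A_w = 16 = 2^4 = 16 ✓.


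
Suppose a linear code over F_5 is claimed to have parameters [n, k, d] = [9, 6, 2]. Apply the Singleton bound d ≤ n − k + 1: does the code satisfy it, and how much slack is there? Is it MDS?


Singleton RHS = n − k + 1 = 4, slack = 2, bound satisfied, not MDS.

Singleton bound: d ≤ n − k + 1.
Here n = 9, k = 6, so n − k + 1 = 4.
Given d = 2, check d ≤ 4: YES.
Slack = (n − k + 1) − d = 2.
The code is NOT MDS (slack = 2 > 0).
Description: the claimed parameters are [9, 6, 2]_5; such a code would be non-MDS.


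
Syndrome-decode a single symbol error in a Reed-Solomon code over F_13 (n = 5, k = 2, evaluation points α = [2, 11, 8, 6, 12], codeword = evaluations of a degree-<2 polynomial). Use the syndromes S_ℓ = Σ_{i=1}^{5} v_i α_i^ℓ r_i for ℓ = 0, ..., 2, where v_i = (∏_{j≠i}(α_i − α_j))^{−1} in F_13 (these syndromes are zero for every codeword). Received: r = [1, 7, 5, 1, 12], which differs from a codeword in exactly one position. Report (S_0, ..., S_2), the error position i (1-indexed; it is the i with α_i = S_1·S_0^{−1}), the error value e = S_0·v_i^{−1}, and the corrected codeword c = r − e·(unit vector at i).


S = (12, 7, 3), error at position 4, error magnitude e = 6, c = [1, 7, 5, 8, 12].

Step 1: column multipliers v_i = (∏_{j≠i}(α_i − α_j))^{−1} mod 13.
  i = 1 (α = 2): (2−11)(2−8)(2−6)(2−12) = (−9)·(−6)·(−4)·(−10) = 2160 ≡ 2, so v_1 = 2^{−1} = 7 (mod 13).
  i = 2 (α = 11): (11−2)(11−8)(11−6)(11−12) = 9·3·5·(−1) = −135 ≡ 8, so v_2 = 8^{−1} = 5 (mod 13).
  i = 3 (α = 8): (8−2)(8−11)(8−6)(8−12) = 6·(−3)·2·(−4) = 144 ≡ 1, so v_3 = 1^{−1} = 1 (mod 13).
  i = 4 (α = 6): (6−2)(6−11)(6−8)(6−12) = 4·(−5)·(−2)·(−6) = −240 ≡ 7, so v_4 = 7^{−1} = 2 (mod 13).
  i = 5 (α = 12): (12−2)(12−11)(12−8)(12−6) = 10·1·4·6 = 240 ≡ 6, so v_5 = 6^{−1} = 11 (mod 13).
  v = [7, 5, 1, 2, 11].
Step 2: syndromes of r = [1, 7, 5, 1, 12] (all sums mod 13).
  S_0 = Σ v_i r_i = 7·1 + 5·7 + 1·5 + 2·1 + 11·12 = 181 ≡ 12.
  S_1 = Σ v_i α_i r_i = 7·2·1 + 5·11·7 + 1·8·5 + 2·6·1 + 11·12·12 = 2035 ≡ 7.
  α_i^2 mod 13 = [4, 4, 12, 10, 1].
  S_2 = Σ v_i α_i^2 r_i = 7·4·1 + 5·4·7 + 1·12·5 + 2·10·1 + 11·1·12 = 380 ≡ 3.
  S = (12, 7, 3) ≠ 0, so r is not a codeword (an error is present).
Step 3: locate the error. For a single error e at position i, S_ℓ = v_i·e·α_i^ℓ, so α_err = S_1/S_0.
  S_0^{−1} = 12^{−1} = 12 (mod 13), so α_err = 7·12 = 84 ≡ 6 = α_4. Error position i = 4.
  Consistency check: S_2/S_1 = 3·2 = 6 ≡ 6 = α_err ✓ (single-error assumption holds).
Step 4: error magnitude e = S_0/v_4 = S_0·∏_{j≠4}(α_4 − α_j) = 12·7 = 84 ≡ 6 (mod 13).
Step 5: correct position 4: c_4 = r_4 − e = 1 − 6 ≡ 8 (mod 13). Hence c = [1, 7, 5, 8, 12].
  Check: interpolating c through the α_i gives m(x) = 4 + 5·x (degree < 2) with m(α_i) = c_i for every i, so c is indeed a codeword.
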